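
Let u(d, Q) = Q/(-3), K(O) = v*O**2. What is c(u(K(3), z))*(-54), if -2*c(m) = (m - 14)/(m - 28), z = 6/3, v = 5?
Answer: 594/43 ≈ 13.814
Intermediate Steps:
z = 2 (z = 6*(1/3) = 2)
K(O) = 5*O**2
u(d, Q) = -Q/3 (u(d, Q) = Q*(-1/3) = -Q/3)
c(m) = -(-14 + m)/(2*(-28 + m)) (c(m) = -(m - 14)/(2*(m - 28)) = -(-14 + m)/(2*(-28 + m)))
c(u(K(3), z))*(-54) = ((14 - (-1)*2/3)/(2*(-28 - 1/3*2)))*(-54) = ((14 - 1*(-2/3))/(2*(-28 - 2/3)))*(-54) = ((14 + 2/3)/(2*(-86/3)))*(-54) = ((1/2)*(-3/86)*(44/3))*(-54) = -11/43*(-54) = 594/43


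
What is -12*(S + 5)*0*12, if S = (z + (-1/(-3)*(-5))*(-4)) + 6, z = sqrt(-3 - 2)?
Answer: 0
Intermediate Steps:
z = I*sqrt(5) (z = sqrt(-5) = I*sqrt(5) ≈ 2.2361*I)
S = 38/3 + I*sqrt(5) (S = (I*sqrt(5) + (-1/(-3)*(-5))*(-4)) + 6 = (I*sqrt(5) + (-1*(-1/3)*(-5))*(-4)) + 6 = (I*sqrt(5) + ((1/3)*(-5))*(-4)) + 6 = (I*sqrt(5) - 5/3*(-4)) + 6 = (I*sqrt(5) + 20/3) + 6 = (20/3 + I*sqrt(5)) + 6 = 38/3 + I*sqrt(5) ≈ 12.667 + 2.2361*I)
-12*(S + 5)*0*12 = -12*((38/3 + I*sqrt(5)) + 5)*0*12 = -12*(53/3 + I*sqrt(5))*0*12 = -12*0*12 = 0*12 = 0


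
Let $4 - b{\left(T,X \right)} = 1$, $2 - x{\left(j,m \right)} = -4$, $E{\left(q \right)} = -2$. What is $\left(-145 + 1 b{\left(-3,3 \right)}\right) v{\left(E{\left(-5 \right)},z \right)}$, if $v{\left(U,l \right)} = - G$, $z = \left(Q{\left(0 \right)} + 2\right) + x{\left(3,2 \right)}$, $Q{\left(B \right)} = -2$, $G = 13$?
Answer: $1846$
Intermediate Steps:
$x{\left(j,m \right)} = 6$ ($x{\left(j,m \right)} = 2 - -4 = 2 + 4 = 6$)
$b{\left(T,X \right)} = 3$ ($b{\left(T,X \right)} = 4 - 1 = 3$)
$z = 6$ ($z = \left(-2 + 2\right) + 6 = 0 + 6 = 6$)
$v{\left(U,l \right)} = -13$ ($v{\left(U,l \right)} = \left(-1\right) 13 = -13$)
$\left(-145 + 1 b{\left(-3,3 \right)}\right) v{\left(E{\left(-5 \right)},z \right)} = \left(-145 + 1 \cdot 3\right) \left(-13\right) = \left(-145 + 3\right) \left(-13\right) = \left(-142\right) \left(-13\right) = 1846$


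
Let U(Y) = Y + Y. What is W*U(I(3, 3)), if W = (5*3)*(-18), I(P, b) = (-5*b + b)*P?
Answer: 19440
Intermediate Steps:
I(P, b) = -4*P*b (I(P, b) = (-4*b)*P = -4*P*b)
W = -270 (W = 15*(-18) = -270)
U(Y) = 2*Y
W*U(I(3, 3)) = -540*(-4*3*3) = -540*(-36) = -270*(-72) = 19440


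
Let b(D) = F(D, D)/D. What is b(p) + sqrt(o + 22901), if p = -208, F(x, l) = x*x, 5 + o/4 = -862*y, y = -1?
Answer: -208 + sqrt(26329) ≈ -45.738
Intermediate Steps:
o = 3428 (o = -20 + 4*(-862*(-1)) = -20 + 4*862 = -20 + 3448 = 3428)
F(x, l) = x**2
b(D) = D (b(D) = D**2/D = D)
b(p) + sqrt(o + 22901) = -208 + sqrt(3428 + 22901) = -208 + sqrt(26329)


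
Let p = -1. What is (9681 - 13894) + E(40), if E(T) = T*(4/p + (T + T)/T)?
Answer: -4293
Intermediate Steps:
E(T) = -2*T (E(T) = T*(4/(-1) + (T + T)/T) = T*(4*(-1) + (2*T)/T) = T*(-4 + 2) = T*(-2) = -2*T)
(9681 - 13894) + E(40) = (9681 - 13894) - 2*40 = -4213 - 80 = -4293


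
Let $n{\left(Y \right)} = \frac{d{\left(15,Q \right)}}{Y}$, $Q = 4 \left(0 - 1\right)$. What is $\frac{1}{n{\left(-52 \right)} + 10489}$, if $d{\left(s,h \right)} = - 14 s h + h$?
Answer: $\frac{13}{136148} \approx 9.5484 \cdot 10^{-5}$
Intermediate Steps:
$Q = -4$ ($Q = 4 \left(-1\right) = -4$)
$d{\left(s,h \right)} = h - 14 h s$ ($d{\left(s,h \right)} = - 14 h s + h = h - 14 h s$)
$n{\left(Y \right)} = \frac{836}{Y}$ ($n{\left(Y \right)} = \frac{\left(-4\right) \left(1 - 210\right)}{Y} = \frac{\left(-4\right) \left(-209\right)}{Y} = \frac{836}{Y}$)
$\frac{1}{n{\left(-52 \right)} + 10489} = \frac{1}{\frac{836}{-52} + 10489} = \frac{1}{836 \left(- \frac{1}{52}\right) + 10489} = \frac{1}{- \frac{209}{13} + 10489} = \frac{1}{\frac{136148}{13}} = \frac{13}{136148}$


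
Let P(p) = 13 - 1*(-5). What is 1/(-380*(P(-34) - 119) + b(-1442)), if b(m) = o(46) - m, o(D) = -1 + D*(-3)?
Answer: 1/39683 ≈ 2.5200e-5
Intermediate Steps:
o(D) = -1 - 3*D
P(p) = 18 (P(p) = 13 + 5 = 18)
b(m) = -139 - m (b(m) = (-1 - 3*46) - m = (-1 - 138) - m = -139 - m)
1/(-380*(P(-34) - 119) + b(-1442)) = 1/(-380*(18 - 119) + (-139 - 1*(-1442))) = 1/(-380*(-101) + (-139 + 1442)) = 1/(38380 + 1303) = 1/39683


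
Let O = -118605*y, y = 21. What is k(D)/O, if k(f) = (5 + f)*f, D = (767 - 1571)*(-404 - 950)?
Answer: -395030079512/830235 ≈ -4.7581e+5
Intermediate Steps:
O = -2490705 (O = -118605*21 = -2490705)
D = 1088616 (D = -804*(-1354) = 1088616)
k(f) = f*(5 + f)
k(D)/O = (1088616*(5 + 1088616))/(-2490705) = (1088616*1088621)*(-1/2490705) = 1185090238536*(-1/2490705) = -395030079512/830235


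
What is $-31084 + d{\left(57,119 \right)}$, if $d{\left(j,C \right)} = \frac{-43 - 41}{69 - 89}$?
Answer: $- \frac{155399}{5} \approx -31080.0$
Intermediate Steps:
$d{\left(j,C \right)} = \frac{21}{5}$ ($d{\left(j,C \right)} = - \frac{84}{-20} = \left(-84\right) \left(- \frac{1}{20}\right) = \frac{21}{5}$)
$-31084 + d{\left(57,119 \right)} = -31084 + \frac{21}{5} = - \frac{155399}{5}$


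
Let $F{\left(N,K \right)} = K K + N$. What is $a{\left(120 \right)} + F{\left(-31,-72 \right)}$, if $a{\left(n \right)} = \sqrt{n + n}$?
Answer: $5153 + 4 \sqrt{15} \approx 5168.5$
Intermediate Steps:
$F{\left(N,K \right)} = N + K^{2}$ ($F{\left(N,K \right)} = K^{2} + N = N + K^{2}$)
$a{\left(n \right)} = \sqrt{2} \sqrt{n}$ ($a{\left(n \right)} = \sqrt{2 n} = \sqrt{2} \sqrt{n}$)
$a{\left(120 \right)} + F{\left(-31,-72 \right)} = \sqrt{2} \sqrt{120} - \left(31 - \left(-72\right)^{2}\right) = \sqrt{2} \cdot 2 \sqrt{30} + \left(-31 + 5184\right) = 4 \sqrt{15} + 5153 = 5153 + 4 \sqrt{15}$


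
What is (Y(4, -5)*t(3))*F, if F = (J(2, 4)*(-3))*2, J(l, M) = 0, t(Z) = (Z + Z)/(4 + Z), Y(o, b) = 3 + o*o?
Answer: 0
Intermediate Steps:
Y(o, b) = 3 + o²
t(Z) = 2*Z/(4 + Z) (t(Z) = (2*Z)/(4 + Z) = 2*Z/(4 + Z))
F = 0 (F = (0*(-3))*2 = 0*2 = 0)
(Y(4, -5)*t(3))*F = ((3 + 4²)*(2*3/(4 + 3)))*0 = ((3 + 16)*(2*3/7))*0 = (19*(2*3*(⅐)))*0 = (19*(6/7))*0 = (114/7)*0 = 0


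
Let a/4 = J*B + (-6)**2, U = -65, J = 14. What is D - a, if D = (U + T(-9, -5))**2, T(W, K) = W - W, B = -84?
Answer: 8785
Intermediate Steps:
T(W, K) = 0
a = -4560 (a = 4*(14*(-84) + (-6)**2) = 4*(-1176 + 36) = 4*(-1140) = -4560)
D = 4225 (D = (-65 + 0)**2 = (-65)**2 = 4225)
D - a = 4225 - 1*(-4560) = 4225 + 4560 = 8785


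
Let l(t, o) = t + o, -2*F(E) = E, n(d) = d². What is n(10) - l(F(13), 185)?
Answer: -157/2 ≈ -78.500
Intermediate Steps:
F(E) = -E/2
l(t, o) = o + t
n(10) - l(F(13), 185) = 10² - (185 - ½*13) = 100 - (185 - 13/2) = 100 - 1*357/2 = 100 - 357/2 = -157/2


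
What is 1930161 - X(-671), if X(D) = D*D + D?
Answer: 1480591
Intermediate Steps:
X(D) = D + D**2 (X(D) = D**2 + D = D + D**2)
1930161 - X(-671) = 1930161 - (-671)*(1 - 671) = 1930161 - (-671)*(-670) = 1930161 - 1*449570 = 1930161 - 449570 = 1480591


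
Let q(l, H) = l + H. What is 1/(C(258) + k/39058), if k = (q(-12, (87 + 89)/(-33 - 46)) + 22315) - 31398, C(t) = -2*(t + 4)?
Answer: -3085582/1617563649 ≈ -0.0019075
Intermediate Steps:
q(l, H) = H + l
C(t) = -8 - 2*t (C(t) = -2*(4 + t) = -8 - 2*t)
k = -718681/79 (k = (((87 + 89)/(-33 - 46) - 12) + 22315) - 31398 = ((176/(-79) - 12) + 22315) - 31398 = ((176*(-1/79) - 12) + 22315) - 31398 = ((-176/79 - 12) + 22315) - 31398 = (-1124/79 + 22315) - 31398 = 1761761/79 - 31398 = -718681/79 ≈ -9097.2)
1/(C(258) + k/39058) = 1/((-8 - 2*258) - 718681/79/39058) = 1/((-8 - 516) - 718681/79*1/39058) = 1/(-524 - 718681/3085582) = 1/(-1617563649/3085582) = -3085582/1617563649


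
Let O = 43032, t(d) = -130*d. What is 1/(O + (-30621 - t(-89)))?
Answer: 1/841 ≈ 0.0011891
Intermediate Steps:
1/(O + (-30621 - t(-89))) = 1/(43032 + (-30621 - (-130)*(-89))) = 1/(43032 + (-30621 - 1*11570)) = 1/(43032 + (-30621 - 11570)) = 1/(43032 - 42191) = 1/841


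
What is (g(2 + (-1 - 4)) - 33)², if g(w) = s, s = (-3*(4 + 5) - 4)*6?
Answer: 47961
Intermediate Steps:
s = -186 (s = (-3*9 - 4)*6 = (-27 - 4)*6 = -31*6 = -186)
g(w) = -186
(g(2 + (-1 - 4)) - 33)² = (-186 - 33)² = (-219)² = 47961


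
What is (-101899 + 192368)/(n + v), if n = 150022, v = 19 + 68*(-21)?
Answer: 90469/148613 ≈ 0.60876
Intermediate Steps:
v = -1409 (v = 19 - 1428 = -1409)
(-101899 + 192368)/(n + v) = (-101899 + 192368)/(150022 - 1409) = 90469/148613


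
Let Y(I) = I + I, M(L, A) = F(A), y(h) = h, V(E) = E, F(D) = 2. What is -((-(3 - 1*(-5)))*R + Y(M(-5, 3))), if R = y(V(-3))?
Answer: -28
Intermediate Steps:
M(L, A) = 2
R = -3
Y(I) = 2*I
-((-(3 - 1*(-5)))*R + Y(M(-5, 3))) = -(-(3 - 1*(-5))*(-3) + 2*2) = -(-(3 + 5)*(-3) + 4) = -(-1*8*(-3) + 4) = -(-8*(-3) + 4) = -(24 + 4) = -1*28 = -28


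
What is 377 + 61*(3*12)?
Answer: 2573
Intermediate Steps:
377 + 61*(3*12) = 377 + 61*36 = 377 + 2196 = 2573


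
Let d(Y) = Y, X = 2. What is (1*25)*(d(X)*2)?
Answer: 100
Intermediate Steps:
(1*25)*(d(X)*2) = (1*25)*(2*2) = 25*4 = 100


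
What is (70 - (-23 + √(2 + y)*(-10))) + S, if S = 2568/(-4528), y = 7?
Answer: 69297/566 ≈ 122.43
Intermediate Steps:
S = -321/566 (S = 2568*(-1/4528) = -321/566 ≈ -0.56714)
(70 - (-23 + √(2 + y)*(-10))) + S = (70 - (-23 + √(2 + 7)*(-10))) - 321/566 = (70 - (-23 + √9*(-10))) - 321/566 = (70 - (-23 + 3*(-10))) - 321/566 = (70 - (-23 - 30)) - 321/566 = (70 - 1*(-53)) - 321/566 = (70 + 53) - 321/566 = 123 - 321/566 = 69297/566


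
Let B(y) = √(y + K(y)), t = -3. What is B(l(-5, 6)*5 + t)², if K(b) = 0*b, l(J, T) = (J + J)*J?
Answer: 247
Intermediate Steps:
l(J, T) = 2*J² (l(J, T) = (2*J)*J = 2*J²)
K(b) = 0
B(y) = √y (B(y) = √(y + 0) = √y)
B(l(-5, 6)*5 + t)² = (√((2*(-5)²)*5 - 3))² = (√((2*25)*5 - 3))² = (√(50*5 - 3))² = (√(250 - 3))² = (√247)² = 247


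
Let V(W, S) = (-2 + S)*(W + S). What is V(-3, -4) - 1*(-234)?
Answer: 276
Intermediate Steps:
V(W, S) = (-2 + S)*(S + W)
V(-3, -4) - 1*(-234) = ((-4)² - 2*(-4) - 2*(-3) - 4*(-3)) - 1*(-234) = (16 + 8 + 6 + 12) + 234 = 42 + 234 = 276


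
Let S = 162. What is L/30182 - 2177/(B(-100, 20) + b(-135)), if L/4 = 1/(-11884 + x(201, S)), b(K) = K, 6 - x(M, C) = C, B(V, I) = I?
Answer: 7911028161/417899972 ≈ 18.930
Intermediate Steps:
x(M, C) = 6 - C
L = -1/3010 (L = 4/(-11884 + (6 - 1*162)) = 4/(-11884 + (6 - 162)) = 4/(-11884 - 156) = 4/(-12040) = 4*(-1/12040) = -1/3010 ≈ -0.00033223)
L/30182 - 2177/(B(-100, 20) + b(-135)) = -1/3010/30182 - 2177/(20 - 135) = -1/3010*1/30182 - 2177/(-115) = -1/90847820 - 2177*(-1/115) = -1/90847820 + 2177/115 = 7911028161/417899972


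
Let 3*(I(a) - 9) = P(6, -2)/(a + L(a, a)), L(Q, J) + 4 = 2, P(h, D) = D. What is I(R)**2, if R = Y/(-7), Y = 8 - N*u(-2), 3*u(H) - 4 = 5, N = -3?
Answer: 724201/8649 ≈ 83.732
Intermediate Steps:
L(Q, J) = -2 (L(Q, J) = -4 + 2 = -2)
u(H) = 3 (u(H) = 4/3 + (1/3)*5 = 4/3 + 5/3 = 3)
Y = 17 (Y = 8 - (-3)*3 = 8 - 1*(-9) = 8 + 9 = 17)
R = -17/7 (R = 17/(-7) = 17*(-1/7) = -17/7 ≈ -2.4286)
I(a) = 9 - 2/(3*(-2 + a)) (I(a) = 9 + (-2/(a - 2))/3 = 9 + (-2/(-2 + a))/3 = 9 - 2/(3*(-2 + a)))
I(R)**2 = ((-56 + 27*(-17/7))/(3*(-2 - 17/7)))**2 = ((-56 - 459/7)/(3*(-31/7)))**2 = ((1/3)*(-7/31)*(-851/7))**2 = (851/93)**2 = 724201/8649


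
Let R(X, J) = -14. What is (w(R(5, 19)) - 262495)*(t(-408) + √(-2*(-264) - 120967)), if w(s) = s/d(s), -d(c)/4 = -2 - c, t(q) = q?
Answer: 107097841 - 6299873*I*√120439/24 ≈ 1.071e+8 - 9.1097e+7*I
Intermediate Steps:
d(c) = 8 + 4*c (d(c) = -4*(-2 - c) = 8 + 4*c)
w(s) = s/(8 + 4*s)
(w(R(5, 19)) - 262495)*(t(-408) + √(-2*(-264) - 120967)) = ((¼)*(-14)/(2 - 14) - 262495)*(-408 + √(-2*(-264) - 120967)) = ((¼)*(-14)/(-12) - 262495)*(-408 + √(528 - 120967)) = ((¼)*(-14)*(-1/12) - 262495)*(-408 + √(-120439)) = (7/24 - 262495)*(-408 + I*√120439) = -6299873*(-408 + I*√120439)/24 = 107097841 - 6299873*I*√120439/24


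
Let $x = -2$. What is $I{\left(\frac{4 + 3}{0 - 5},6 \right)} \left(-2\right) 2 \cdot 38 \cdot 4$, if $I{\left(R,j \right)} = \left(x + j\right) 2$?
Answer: $-4864$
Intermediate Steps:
$I{\left(R,j \right)} = -4 + 2 j$ ($I{\left(R,j \right)} = \left(-2 + j\right) 2 = -4 + 2 j$)
$I{\left(\frac{4 + 3}{0 - 5},6 \right)} \left(-2\right) 2 \cdot 38 \cdot 4 = \left(-4 + 2 \cdot 6\right) \left(-2\right) 2 \cdot 38 \cdot 4 = \left(-4 + 12\right) \left(-2\right) 2 \cdot 38 \cdot 4 = 8 \left(-2\right) 2 \cdot 38 \cdot 4 = \left(-16\right) 2 \cdot 38 \cdot 4 = \left(-32\right) 38 \cdot 4 = \left(-1216\right) 4 = -4864$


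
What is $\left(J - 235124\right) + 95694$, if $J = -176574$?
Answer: $-316004$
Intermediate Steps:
$\left(J - 235124\right) + 95694 = \left(-176574 - 235124\right) + 95694 = -411698 + 95694 = -316004$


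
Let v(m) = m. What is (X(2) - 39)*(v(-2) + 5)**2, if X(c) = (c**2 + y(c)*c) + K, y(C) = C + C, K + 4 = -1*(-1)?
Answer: -270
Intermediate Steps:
K = -3 (K = -4 - 1*(-1) = -4 + 1 = -3)
y(C) = 2*C
X(c) = -3 + 3*c**2 (X(c) = (c**2 + (2*c)*c) - 3 = (c**2 + 2*c**2) - 3 = 3*c**2 - 3 = -3 + 3*c**2)
(X(2) - 39)*(v(-2) + 5)**2 = ((-3 + 3*2**2) - 39)*(-2 + 5)**2 = ((-3 + 3*4) - 39)*3**2 = ((-3 + 12) - 39)*9 = (9 - 39)*9 = -30*9 = -270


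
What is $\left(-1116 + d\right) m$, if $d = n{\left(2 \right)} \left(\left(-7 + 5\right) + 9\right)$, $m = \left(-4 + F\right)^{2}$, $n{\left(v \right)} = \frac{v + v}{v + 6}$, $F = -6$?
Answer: $-111250$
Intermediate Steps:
$n{\left(v \right)} = \frac{2 v}{6 + v}$
$m = 100$ ($m = \left(-4 - 6\right)^{2} = \left(-10\right)^{2} = 100$)
$d = \frac{7}{2}$ ($d = 2 \cdot 2 \frac{1}{6 + 2} \left(\left(-7 + 5\right) + 9\right) = 2 \cdot 2 \cdot \frac{1}{8} \left(-2 + 9\right) = 2 \cdot 2 \cdot \frac{1}{8} \cdot 7 = \frac{1}{2} \cdot 7 = \frac{7}{2} \approx 3.5$)
$\left(-1116 + d\right) m = \left(-1116 + \frac{7}{2}\right) 100 = \left(- \frac{2225}{2}\right) 100 = -111250$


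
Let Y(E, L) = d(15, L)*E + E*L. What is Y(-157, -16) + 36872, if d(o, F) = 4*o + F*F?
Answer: -10228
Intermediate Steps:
d(o, F) = F² + 4*o (d(o, F) = 4*o + F² = F² + 4*o)
Y(E, L) = E*L + E*(60 + L²) (Y(E, L) = (L² + 4*15)*E + E*L = (L² + 60)*E + E*L = (60 + L²)*E + E*L = E*(60 + L²) + E*L = E*L + E*(60 + L²))
Y(-157, -16) + 36872 = -157*(60 - 16 + (-16)²) + 36872 = -157*(60 - 16 + 256) + 36872 = -157*300 + 36872 = -47100 + 36872 = -10228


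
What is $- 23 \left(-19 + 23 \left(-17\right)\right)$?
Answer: $9430$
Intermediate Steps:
$- 23 \left(-19 + 23 \left(-17\right)\right) = - 23 \left(-19 - 391\right) = \left(-23\right) \left(-410\right) = 9430$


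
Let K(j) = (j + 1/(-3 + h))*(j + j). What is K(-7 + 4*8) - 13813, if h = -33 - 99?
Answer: -339211/27 ≈ -12563.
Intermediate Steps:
h = -132
K(j) = 2*j*(-1/135 + j) (K(j) = (j + 1/(-3 - 132))*(j + j) = (j + 1/(-135))*(2*j) = (j - 1/135)*(2*j) = (-1/135 + j)*(2*j) = 2*j*(-1/135 + j))
K(-7 + 4*8) - 13813 = 2*(-7 + 4*8)*(-1 + 135*(-7 + 4*8))/135 - 13813 = 2*(-7 + 32)*(-1 + 135*(-7 + 32))/135 - 13813 = (2/135)*25*(-1 + 135*25) - 13813 = (2/135)*25*(-1 + 3375) - 13813 = (2/135)*25*3374 - 13813 = 33740/27 - 13813 = -339211/27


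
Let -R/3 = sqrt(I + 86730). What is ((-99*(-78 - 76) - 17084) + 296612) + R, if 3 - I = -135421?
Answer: 294774 - 3*sqrt(222154) ≈ 2.9336e+5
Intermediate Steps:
I = 135424 (I = 3 - 1*(-135421) = 3 + 135421 = 135424)
R = -3*sqrt(222154) (R = -3*sqrt(135424 + 86730) = -3*sqrt(222154) ≈ -1414.0)
((-99*(-78 - 76) - 17084) + 296612) + R = ((-99*(-78 - 76) - 17084) + 296612) - 3*sqrt(222154) = ((-99*(-154) - 17084) + 296612) - 3*sqrt(222154) = ((15246 - 17084) + 296612) - 3*sqrt(222154) = (-1838 + 296612) - 3*sqrt(222154) = 294774 - 3*sqrt(222154)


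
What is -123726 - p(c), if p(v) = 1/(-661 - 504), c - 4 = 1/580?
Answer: -144140789/1165 ≈ -1.2373e+5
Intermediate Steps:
c = 2321/580 (c = 4 + 1/580 = 2321/580 ≈ 4.0017)
p(v) = -1/1165 (p(v) = 1/(-1165) = -1/1165)
-123726 - p(c) = -123726 - 1*(-1/1165) = -123726 + 1/1165 = -144140789/1165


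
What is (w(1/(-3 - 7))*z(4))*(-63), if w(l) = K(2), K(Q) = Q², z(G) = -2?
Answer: 504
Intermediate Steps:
w(l) = 4 (w(l) = 2² = 4)
(w(1/(-3 - 7))*z(4))*(-63) = (4*(-2))*(-63) = -8*(-63) = 504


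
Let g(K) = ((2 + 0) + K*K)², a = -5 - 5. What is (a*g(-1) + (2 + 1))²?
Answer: 7569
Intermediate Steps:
a = -10
g(K) = (2 + K²)²
(a*g(-1) + (2 + 1))² = (-10*(2 + (-1)²)² + (2 + 1))² = (-10*(2 + 1)² + 3)² = (-10*3² + 3)² = (-10*9 + 3)² = (-90 + 3)² = (-87)² = 7569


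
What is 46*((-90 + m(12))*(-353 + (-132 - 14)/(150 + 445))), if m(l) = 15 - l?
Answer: 841144362/595 ≈ 1.4137e+6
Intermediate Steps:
46*((-90 + m(12))*(-353 + (-132 - 14)/(150 + 445))) = 46*((-90 + (15 - 1*12))*(-353 + (-132 - 14)/(150 + 445))) = 46*((-90 + (15 - 12))*(-353 - 146/595)) = 46*((-90 + 3)*(-353 - 146*1/595)) = 46*(-87*(-353 - 146/595)) = 46*(-87*(-210181/595)) = 46*(18285747/595) = 841144362/595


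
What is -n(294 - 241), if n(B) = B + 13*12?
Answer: -209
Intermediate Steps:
n(B) = 156 + B (n(B) = B + 156 = 156 + B)
-n(294 - 241) = -(156 + (294 - 241)) = -(156 + 53) = -1*209 = -209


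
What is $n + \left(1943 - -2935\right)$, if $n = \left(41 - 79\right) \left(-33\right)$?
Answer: $6132$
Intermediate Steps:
$n = 1254$ ($n = \left(-38\right) \left(-33\right) = 1254$)
$n + \left(1943 - -2935\right) = 1254 + \left(1943 - -2935\right) = 1254 + \left(1943 + 2935\right) = 1254 + 4878 = 6132$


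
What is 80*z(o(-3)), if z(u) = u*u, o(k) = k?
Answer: 720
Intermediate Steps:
z(u) = u**2
80*z(o(-3)) = 80*(-3)**2 = 80*9 = 720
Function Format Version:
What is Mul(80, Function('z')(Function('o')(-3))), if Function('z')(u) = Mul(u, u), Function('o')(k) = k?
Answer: 720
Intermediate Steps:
Function('z')(u) = Pow(u, 2)
Mul(80, Function('z')(Function('o')(-3))) = Mul(80, Pow(-3, 2)) = Mul(80, 9) = 720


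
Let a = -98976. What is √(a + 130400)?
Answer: 8*√491 ≈ 177.27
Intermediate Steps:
√(a + 130400) = √(-98976 + 130400) = √31424 = 8*√491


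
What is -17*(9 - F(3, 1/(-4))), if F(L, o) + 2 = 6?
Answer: -85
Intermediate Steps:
F(L, o) = 4 (F(L, o) = -2 + 6 = 4)
-17*(9 - F(3, 1/(-4))) = -17*(9 - 1*4) = -17*(9 - 4) = -17*5 = -85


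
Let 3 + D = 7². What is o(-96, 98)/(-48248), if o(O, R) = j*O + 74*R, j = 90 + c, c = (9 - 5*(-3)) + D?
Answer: 2027/12062 ≈ 0.16805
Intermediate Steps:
D = 46 (D = -3 + 7² = -3 + 49 = 46)
c = 70 (c = (9 - 5*(-3)) + 46 = (9 + 15) + 46 = 24 + 46 = 70)
j = 160 (j = 90 + 70 = 160)
o(O, R) = 74*R + 160*O (o(O, R) = 160*O + 74*R = 74*R + 160*O)
o(-96, 98)/(-48248) = (74*98 + 160*(-96))/(-48248) = (7252 - 15360)*(-1/48248) = -8108*(-1/48248) = 2027/12062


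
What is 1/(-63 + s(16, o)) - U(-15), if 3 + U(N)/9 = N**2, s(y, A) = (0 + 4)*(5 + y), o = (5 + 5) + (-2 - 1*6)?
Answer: -41957/21 ≈ -1998.0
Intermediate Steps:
o = 2 (o = 10 + (-2 - 6) = 10 - 8 = 2)
s(y, A) = 20 + 4*y (s(y, A) = 4*(5 + y) = 20 + 4*y)
U(N) = -27 + 9*N**2
1/(-63 + s(16, o)) - U(-15) = 1/(-63 + (20 + 4*16)) - (-27 + 9*(-15)**2) = 1/(-63 + (20 + 64)) - (-27 + 9*225) = 1/(-63 + 84) - (-27 + 2025) = 1/21 - 1*1998 = 1/21 - 1998 = -41957/21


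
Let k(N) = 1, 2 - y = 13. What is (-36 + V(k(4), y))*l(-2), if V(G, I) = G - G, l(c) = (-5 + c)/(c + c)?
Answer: -63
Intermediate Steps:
y = -11 (y = 2 - 1*13 = 2 - 13 = -11)
l(c) = (-5 + c)/(2*c) (l(c) = (-5 + c)/((2*c)) = (-5 + c)*(1/(2*c)) = (-5 + c)/(2*c))
V(G, I) = 0
(-36 + V(k(4), y))*l(-2) = (-36 + 0)*((1/2)*(-5 - 2)/(-2)) = -18*(-1)*(-7)/2 = -36*7/4 = -63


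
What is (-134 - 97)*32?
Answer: -7392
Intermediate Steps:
(-134 - 97)*32 = -231*32 = -7392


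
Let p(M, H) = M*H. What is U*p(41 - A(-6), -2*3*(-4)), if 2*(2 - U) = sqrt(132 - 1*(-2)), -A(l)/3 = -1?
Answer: 1824 - 456*sqrt(134) ≈ -3454.6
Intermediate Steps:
A(l) = 3 (A(l) = -3*(-1) = 3)
U = 2 - sqrt(134)/2 (U = 2 - sqrt(132 - 1*(-2))/2 = 2 - sqrt(132 + 2)/2 = 2 - sqrt(134)/2 ≈ -3.7879)
p(M, H) = H*M
U*p(41 - A(-6), -2*3*(-4)) = (2 - sqrt(134)/2)*((-2*3*(-4))*(41 - 1*3)) = (2 - sqrt(134)/2)*((-6*(-4))*(41 - 3)) = (2 - sqrt(134)/2)*(24*38) = (2 - sqrt(134)/2)*912 = 1824 - 456*sqrt(134)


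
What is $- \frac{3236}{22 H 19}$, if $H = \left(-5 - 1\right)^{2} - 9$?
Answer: $- \frac{1618}{5643} \approx -0.28673$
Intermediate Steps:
$H = 27$ ($H = \left(-6\right)^{2} - 9 = 36 - 9 = 27$)
$- \frac{3236}{22 H 19} = - \frac{3236}{22 \cdot 27 \cdot 19} = - \frac{3236}{594 \cdot 19} = - \frac{3236}{11286} = \left(-3236\right) \frac{1}{11286} = - \frac{1618}{5643}$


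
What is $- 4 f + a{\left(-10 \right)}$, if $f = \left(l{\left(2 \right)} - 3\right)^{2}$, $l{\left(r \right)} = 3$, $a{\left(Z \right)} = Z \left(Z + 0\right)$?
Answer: $100$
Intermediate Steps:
$a{\left(Z \right)} = Z^{2}$ ($a{\left(Z \right)} = Z Z = Z^{2}$)
$f = 0$ ($f = \left(3 - 3\right)^{2} = 0^{2} = 0$)
$- 4 f + a{\left(-10 \right)} = \left(-4\right) 0 + \left(-10\right)^{2} = 0 + 100 = 100$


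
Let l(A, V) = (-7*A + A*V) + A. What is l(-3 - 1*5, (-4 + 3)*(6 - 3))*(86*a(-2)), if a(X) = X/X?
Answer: 6192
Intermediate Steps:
l(A, V) = -6*A + A*V
a(X) = 1
l(-3 - 1*5, (-4 + 3)*(6 - 3))*(86*a(-2)) = ((-3 - 1*5)*(-6 + (-4 + 3)*(6 - 3)))*(86*1) = ((-3 - 5)*(-6 - 1*3))*86 = -8*(-6 - 3)*86 = -8*(-9)*86 = 72*86 = 6192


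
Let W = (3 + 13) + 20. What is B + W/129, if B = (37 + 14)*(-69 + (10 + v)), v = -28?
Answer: -190779/43 ≈ -4436.7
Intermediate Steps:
W = 36 (W = 16 + 20 = 36)
B = -4437 (B = (37 + 14)*(-69 + (10 - 28)) = 51*(-69 - 18) = 51*(-87) = -4437)
B + W/129 = -4437 + 36/129 = -4437 + (1/129)*36 = -4437 + 12/43 = -190779/43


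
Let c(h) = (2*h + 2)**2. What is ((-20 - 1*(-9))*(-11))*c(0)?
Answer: 484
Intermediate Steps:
c(h) = (2 + 2*h)**2
((-20 - 1*(-9))*(-11))*c(0) = ((-20 - 1*(-9))*(-11))*(4*(1 + 0)**2) = ((-20 + 9)*(-11))*(4*1**2) = (-11*(-11))*(4*1) = 121*4 = 484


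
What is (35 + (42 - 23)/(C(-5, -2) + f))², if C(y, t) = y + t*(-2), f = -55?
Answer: 3767481/3136 ≈ 1201.4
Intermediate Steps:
C(y, t) = y - 2*t
(35 + (42 - 23)/(C(-5, -2) + f))² = (35 + (42 - 23)/((-5 - 2*(-2)) - 55))² = (35 + 19/((-5 + 4) - 55))² = (35 + 19/(-1 - 55))² = (35 + 19/(-56))² = (35 + 19*(-1/56))² = (35 - 19/56)² = (1941/56)² = 3767481/3136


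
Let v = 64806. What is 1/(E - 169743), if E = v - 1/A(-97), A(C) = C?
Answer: -97/10178888 ≈ -9.5295e-6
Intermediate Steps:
E = 6286183/97 (E = 64806 - 1/(-97) = 64806 - 1*(-1/97) = 64806 + 1/97 = 6286183/97 ≈ 64806.)
1/(E - 169743) = 1/(6286183/97 - 169743) = 1/(-10178888/97) = -97/10178888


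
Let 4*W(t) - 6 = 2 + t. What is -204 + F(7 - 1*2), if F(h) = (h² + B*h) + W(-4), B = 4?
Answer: -158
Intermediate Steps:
W(t) = 2 + t/4 (W(t) = 3/2 + (2 + t)/4 = 3/2 + (½ + t/4) = 2 + t/4)
F(h) = 1 + h² + 4*h (F(h) = (h² + 4*h) + (2 + (¼)*(-4)) = (h² + 4*h) + (2 - 1) = (h² + 4*h) + 1 = 1 + h² + 4*h)
-204 + F(7 - 1*2) = -204 + (1 + (7 - 1*2)² + 4*(7 - 1*2)) = -204 + (1 + (7 - 2)² + 4*(7 - 2)) = -204 + (1 + 5² + 4*5) = -204 + (1 + 25 + 20) = -204 + 46 = -158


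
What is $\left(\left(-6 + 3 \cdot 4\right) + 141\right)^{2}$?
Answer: $21609$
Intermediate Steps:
$\left(\left(-6 + 3 \cdot 4\right) + 141\right)^{2} = \left(\left(-6 + 12\right) + 141\right)^{2} = \left(6 + 141\right)^{2} = 147^{2} = 21609$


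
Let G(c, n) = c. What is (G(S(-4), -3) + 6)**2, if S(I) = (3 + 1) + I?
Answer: 36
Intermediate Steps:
S(I) = 4 + I
(G(S(-4), -3) + 6)**2 = ((4 - 4) + 6)**2 = (0 + 6)**2 = 6**2 = 36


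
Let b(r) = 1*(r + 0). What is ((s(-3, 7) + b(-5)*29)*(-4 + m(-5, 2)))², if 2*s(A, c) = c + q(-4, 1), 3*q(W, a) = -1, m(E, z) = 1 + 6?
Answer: 180625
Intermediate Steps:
m(E, z) = 7
b(r) = r (b(r) = 1*r = r)
q(W, a) = -⅓ (q(W, a) = (⅓)*(-1) = -⅓)
s(A, c) = -⅙ + c/2 (s(A, c) = (c - ⅓)/2 = (-⅓ + c)/2 = -⅙ + c/2)
((s(-3, 7) + b(-5)*29)*(-4 + m(-5, 2)))² = (((-⅙ + (½)*7) - 5*29)*(-4 + 7))² = (((-⅙ + 7/2) - 145)*3)² = ((10/3 - 145)*3)² = (-425/3*3)² = (-425)² = 180625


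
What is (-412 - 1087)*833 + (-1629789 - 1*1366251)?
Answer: -4244707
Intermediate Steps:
(-412 - 1087)*833 + (-1629789 - 1*1366251) = -1499*833 + (-1629789 - 1366251) = -1248667 - 2996040 = -4244707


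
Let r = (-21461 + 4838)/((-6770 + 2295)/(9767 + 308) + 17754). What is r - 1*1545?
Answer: -11060684304/7154683 ≈ -1545.9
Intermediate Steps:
r = -6699069/7154683 (r = -16623/(-4475/10075 + 17754) = -16623/(-4475*1/10075 + 17754) = -16623/(-179/403 + 17754) = -16623/7154683/403 = -16623*403/7154683 = -6699069/7154683 ≈ -0.93632)
r - 1*1545 = -6699069/7154683 - 1*1545 = -6699069/7154683 - 1545 = -11060684304/7154683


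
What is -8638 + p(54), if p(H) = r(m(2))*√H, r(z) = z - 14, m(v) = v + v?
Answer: -8638 - 30*√6 ≈ -8711.5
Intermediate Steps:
m(v) = 2*v
r(z) = -14 + z
p(H) = -10*√H (p(H) = (-14 + 2*2)*√H = (-14 + 4)*√H = -10*√H)
-8638 + p(54) = -8638 - 30*√6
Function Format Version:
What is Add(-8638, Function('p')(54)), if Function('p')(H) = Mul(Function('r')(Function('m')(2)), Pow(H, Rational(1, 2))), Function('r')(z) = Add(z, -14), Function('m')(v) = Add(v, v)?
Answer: Add(-8638, Mul(-30, Pow(6, Rational(1, 2)))) ≈ -8711.5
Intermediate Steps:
Function('m')(v) = Mul(2, v)
Function('r')(z) = Add(-14, z)
Function('p')(H) = Mul(-10, Pow(H, Rational(1, 2))) (Function('p')(H) = Mul(Add(-14, Mul(2, 2)), Pow(H, Rational(1, 2))) = Mul(Add(-14, 4), Pow(H, Rational(1, 2))) = Mul(-10, Pow(H, Rational(1, 2))))
Add(-8638, Function('p')(54)) = Add(-8638, Mul(-10, Pow(54, Rational(1, 2)))) = Add(-8638, Mul(-10, Mul(3, Pow(6, Rational(1, 2))))) = Add(-8638, Mul(-30, Pow(6, Rational(1, 2))))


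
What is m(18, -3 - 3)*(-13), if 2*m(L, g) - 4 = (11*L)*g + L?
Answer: 7579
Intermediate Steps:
m(L, g) = 2 + L/2 + 11*L*g/2 (m(L, g) = 2 + ((11*L)*g + L)/2 = 2 + (11*L*g + L)/2 = 2 + (L + 11*L*g)/2 = 2 + (L/2 + 11*L*g/2) = 2 + L/2 + 11*L*g/2)
m(18, -3 - 3)*(-13) = (2 + (1/2)*18 + (11/2)*18*(-3 - 3))*(-13) = (2 + 9 + (11/2)*18*(-6))*(-13) = (2 + 9 - 594)*(-13) = -583*(-13) = 7579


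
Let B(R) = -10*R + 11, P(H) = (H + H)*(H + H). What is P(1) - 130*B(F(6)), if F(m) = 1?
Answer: -126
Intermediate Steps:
P(H) = 4*H**2 (P(H) = (2*H)*(2*H) = 4*H**2)
B(R) = 11 - 10*R
P(1) - 130*B(F(6)) = 4*1**2 - 130*(11 - 10*1) = 4*1 - 130*(11 - 10) = 4 - 130*1 = 4 - 130 = -126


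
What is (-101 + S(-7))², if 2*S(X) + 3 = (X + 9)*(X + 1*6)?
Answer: 42849/4 ≈ 10712.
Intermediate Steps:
S(X) = -3/2 + (6 + X)*(9 + X)/2 (S(X) = -3/2 + ((X + 9)*(X + 1*6))/2 = -3/2 + ((9 + X)*(X + 6))/2 = -3/2 + ((9 + X)*(6 + X))/2 = -3/2 + ((6 + X)*(9 + X))/2 = -3/2 + (6 + X)*(9 + X)/2)
(-101 + S(-7))² = (-101 + (51/2 + (½)*(-7)² + (15/2)*(-7)))² = (-101 + (51/2 + (½)*49 - 105/2))² = (-101 + (51/2 + 49/2 - 105/2))² = (-101 - 5/2)² = (-207/2)² = 42849/4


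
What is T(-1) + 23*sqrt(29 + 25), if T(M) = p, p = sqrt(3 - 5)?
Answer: 69*sqrt(6) + I*sqrt(2) ≈ 169.01 + 1.4142*I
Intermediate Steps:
p = I*sqrt(2) (p = sqrt(-2) = I*sqrt(2) ≈ 1.4142*I)
T(M) = I*sqrt(2)
T(-1) + 23*sqrt(29 + 25) = I*sqrt(2) + 23*sqrt(29 + 25) = I*sqrt(2) + 23*sqrt(54) = I*sqrt(2) + 23*(3*sqrt(6)) = I*sqrt(2) + 69*sqrt(6) = 69*sqrt(6) + I*sqrt(2)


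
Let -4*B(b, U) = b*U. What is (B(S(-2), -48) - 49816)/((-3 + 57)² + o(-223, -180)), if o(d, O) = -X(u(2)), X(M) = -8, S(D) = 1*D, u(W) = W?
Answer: -12460/731 ≈ -17.045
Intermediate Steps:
S(D) = D
o(d, O) = 8 (o(d, O) = -1*(-8) = 8)
B(b, U) = -U*b/4 (B(b, U) = -b*U/4 = -U*b/4)
(B(S(-2), -48) - 49816)/((-3 + 57)² + o(-223, -180)) = (-¼*(-48)*(-2) - 49816)/((-3 + 57)² + 8) = (-24 - 49816)/(54² + 8) = -49840/(2916 + 8) = -49840/2924 = -49840*1/2924 = -12460/731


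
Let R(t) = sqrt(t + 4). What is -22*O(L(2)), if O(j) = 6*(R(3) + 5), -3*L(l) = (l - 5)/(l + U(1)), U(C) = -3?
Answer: -660 - 132*sqrt(7) ≈ -1009.2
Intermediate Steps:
R(t) = sqrt(4 + t)
L(l) = -(-5 + l)/(3*(-3 + l)) (L(l) = -(l - 5)/(3*(l - 3)) = -(-5 + l)/(3*(-3 + l)))
O(j) = 30 + 6*sqrt(7) (O(j) = 6*(sqrt(4 + 3) + 5) = 6*(sqrt(7) + 5) = 6*(5 + sqrt(7)) = 30 + 6*sqrt(7))
-22*O(L(2)) = -22*(30 + 6*sqrt(7)) = -660 - 132*sqrt(7)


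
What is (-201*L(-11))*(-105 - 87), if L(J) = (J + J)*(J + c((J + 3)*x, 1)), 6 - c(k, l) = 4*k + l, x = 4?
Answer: -103580928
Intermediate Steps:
c(k, l) = 6 - l - 4*k (c(k, l) = 6 - (4*k + l) = 6 - (l + 4*k) = 6 + (-l - 4*k) = 6 - l - 4*k)
L(J) = 2*J*(-43 - 15*J) (L(J) = (J + J)*(J + (6 - 1*1 - 4*(J + 3)*4)) = (2*J)*(J + (6 - 1 - 4*(3 + J)*4)) = (2*J)*(J + (6 - 1 - 4*(12 + 4*J))) = (2*J)*(J + (6 - 1 + (-48 - 16*J))) = (2*J)*(J + (-43 - 16*J)) = (2*J)*(-43 - 15*J) = 2*J*(-43 - 15*J))
(-201*L(-11))*(-105 - 87) = (-402*(-11)*(-43 - 15*(-11)))*(-105 - 87) = -402*(-11)*(-43 + 165)*(-192) = -402*(-11)*122*(-192) = -201*(-2684)*(-192) = 539484*(-192) = -103580928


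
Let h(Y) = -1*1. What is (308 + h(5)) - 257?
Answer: 50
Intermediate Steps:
h(Y) = -1
(308 + h(5)) - 257 = (308 - 1) - 257 = 307 - 257 = 50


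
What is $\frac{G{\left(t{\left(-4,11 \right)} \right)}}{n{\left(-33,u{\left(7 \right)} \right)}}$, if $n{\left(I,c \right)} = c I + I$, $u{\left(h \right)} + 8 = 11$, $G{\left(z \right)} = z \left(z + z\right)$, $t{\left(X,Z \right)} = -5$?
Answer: $- \frac{25}{66} \approx -0.37879$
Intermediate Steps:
$G{\left(z \right)} = 2 z^{2}$ ($G{\left(z \right)} = z 2 z = 2 z^{2}$)
$u{\left(h \right)} = 3$ ($u{\left(h \right)} = -8 + 11 = 3$)
$n{\left(I,c \right)} = I + I c$ ($n{\left(I,c \right)} = I c + I = I + I c$)
$\frac{G{\left(t{\left(-4,11 \right)} \right)}}{n{\left(-33,u{\left(7 \right)} \right)}} = \frac{2 \left(-5\right)^{2}}{\left(-33\right) \left(1 + 3\right)} = \frac{2 \cdot 25}{\left(-33\right) 4} = \frac{50}{-132} = 50 \left(- \frac{1}{132}\right) = - \frac{25}{66}$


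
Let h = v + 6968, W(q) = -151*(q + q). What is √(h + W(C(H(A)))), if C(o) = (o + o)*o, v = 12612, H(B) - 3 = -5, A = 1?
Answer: 2*√4291 ≈ 131.01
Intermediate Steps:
H(B) = -2 (H(B) = 3 - 5 = -2)
C(o) = 2*o² (C(o) = (2*o)*o = 2*o²)
W(q) = -302*q
h = 19580 (h = 12612 + 6968 = 19580)
√(h + W(C(H(A)))) = √(19580 - 604*(-2)²) = √(19580 - 604*4) = √(19580 - 302*8) = √(19580 - 2416) = √17164 = 2*√4291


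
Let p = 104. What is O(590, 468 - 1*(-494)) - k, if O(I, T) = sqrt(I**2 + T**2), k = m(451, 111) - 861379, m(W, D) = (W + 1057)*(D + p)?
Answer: 537159 + 2*sqrt(318386) ≈ 5.3829e+5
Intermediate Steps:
m(W, D) = (104 + D)*(1057 + W) (m(W, D) = (W + 1057)*(D + 104) = (1057 + W)*(104 + D) = (104 + D)*(1057 + W))
k = -537159 (k = (109928 + 104*451 + 1057*111 + 111*451) - 861379 = (109928 + 46904 + 117327 + 50061) - 861379 = 324220 - 861379 = -537159)
O(590, 468 - 1*(-494)) - k = sqrt(590**2 + (468 - 1*(-494))**2) - 1*(-537159) = sqrt(348100 + (468 + 494)**2) + 537159 = sqrt(348100 + 962**2) + 537159 = sqrt(348100 + 925444) + 537159 = sqrt(1273544) + 537159 = 2*sqrt(318386) + 537159 = 537159 + 2*sqrt(318386)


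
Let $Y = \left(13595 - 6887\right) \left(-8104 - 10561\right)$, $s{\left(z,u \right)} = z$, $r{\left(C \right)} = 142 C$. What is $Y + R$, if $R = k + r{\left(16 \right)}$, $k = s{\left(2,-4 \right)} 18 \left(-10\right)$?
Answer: $-125202908$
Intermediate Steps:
$k = -360$ ($k = 2 \cdot 18 \left(-10\right) = 36 \left(-10\right) = -360$)
$Y = -125204820$ ($Y = 6708 \left(-18665\right) = -125204820$)
$R = 1912$ ($R = -360 + 142 \cdot 16 = -360 + 2272 = 1912$)
$Y + R = -125204820 + 1912 = -125202908$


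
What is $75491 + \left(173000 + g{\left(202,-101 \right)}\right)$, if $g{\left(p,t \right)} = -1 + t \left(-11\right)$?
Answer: $249601$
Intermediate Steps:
$g{\left(p,t \right)} = -1 - 11 t$
$75491 + \left(173000 + g{\left(202,-101 \right)}\right) = 75491 + \left(173000 - -1110\right) = 75491 + \left(173000 + \left(-1 + 1111\right)\right) = 75491 + \left(173000 + 1110\right) = 75491 + 174110 = 249601$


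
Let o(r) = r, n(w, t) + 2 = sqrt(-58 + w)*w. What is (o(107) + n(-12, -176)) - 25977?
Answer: -25872 - 12*I*sqrt(70) ≈ -25872.0 - 100.4*I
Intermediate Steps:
n(w, t) = -2 + w*sqrt(-58 + w) (n(w, t) = -2 + sqrt(-58 + w)*w = -2 + w*sqrt(-58 + w))
(o(107) + n(-12, -176)) - 25977 = (107 + (-2 - 12*sqrt(-58 - 12))) - 25977 = (107 + (-2 - 12*I*sqrt(70))) - 25977 = (105 - 12*I*sqrt(70)) - 25977 = -25872 - 12*I*sqrt(70)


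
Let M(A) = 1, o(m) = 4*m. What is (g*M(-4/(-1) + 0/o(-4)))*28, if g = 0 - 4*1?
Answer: -112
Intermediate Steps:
g = -4 (g = 0 - 4 = -4)
(g*M(-4/(-1) + 0/o(-4)))*28 = -4*1*28 = -4*28 = -112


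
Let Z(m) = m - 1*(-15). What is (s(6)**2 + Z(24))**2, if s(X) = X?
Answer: 5625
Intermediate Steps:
Z(m) = 15 + m (Z(m) = m + 15 = 15 + m)
(s(6)**2 + Z(24))**2 = (6**2 + (15 + 24))**2 = (36 + 39)**2 = 75**2 = 5625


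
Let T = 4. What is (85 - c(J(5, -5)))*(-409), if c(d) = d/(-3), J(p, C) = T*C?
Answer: -96115/3 ≈ -32038.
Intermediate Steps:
J(p, C) = 4*C
c(d) = -d/3 (c(d) = d*(-1/3) = -d/3)
(85 - c(J(5, -5)))*(-409) = (85 - (-1)*4*(-5)/3)*(-409) = (85 - (-1)*(-20)/3)*(-409) = (85 - 1*20/3)*(-409) = (85 - 20/3)*(-409) = (235/3)*(-409) = -96115/3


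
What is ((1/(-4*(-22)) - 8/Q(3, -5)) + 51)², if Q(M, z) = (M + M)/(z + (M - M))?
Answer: 231861529/69696 ≈ 3326.8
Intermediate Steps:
Q(M, z) = 2*M/z (Q(M, z) = (2*M)/(z + 0) = (2*M)/z = 2*M/z)
((1/(-4*(-22)) - 8/Q(3, -5)) + 51)² = ((1/(-4*(-22)) - 8/(2*3/(-5))) + 51)² = ((-¼*(-1/22) - 8/(2*3*(-⅕))) + 51)² = ((1/88 - 8/(-6/5)) + 51)² = ((1/88 - 8*(-⅚)) + 51)² = ((1/88 + 20/3) + 51)² = (1763/264 + 51)² = (15227/264)² = 231861529/69696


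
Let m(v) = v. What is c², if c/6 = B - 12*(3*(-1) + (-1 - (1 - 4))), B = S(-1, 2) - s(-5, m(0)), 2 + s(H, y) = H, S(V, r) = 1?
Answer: 14400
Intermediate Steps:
s(H, y) = -2 + H
B = 8 (B = 1 - (-2 - 5) = 1 - 1*(-7) = 1 + 7 = 8)
c = 120 (c = 6*(8 - 12*(3*(-1) + (-1 - (1 - 4)))) = 6*(8 - 12*(-3 + (-1 - 1*(-3)))) = 6*(8 - 12*(-3 + (-1 + 3))) = 6*(8 - 12*(-3 + 2)) = 6*(8 - 12*(-1)) = 6*(8 + 12) = 6*20 = 120)
c² = 120² = 14400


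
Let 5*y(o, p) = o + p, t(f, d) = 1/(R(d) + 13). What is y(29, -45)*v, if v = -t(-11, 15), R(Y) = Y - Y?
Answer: 16/65 ≈ 0.24615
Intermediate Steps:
R(Y) = 0
t(f, d) = 1/13 (t(f, d) = 1/(0 + 13) = 1/13)
v = -1/13 (v = -1*1/13 = -1/13 ≈ -0.076923)
y(o, p) = o/5 + p/5 (y(o, p) = (o + p)/5 = o/5 + p/5)
y(29, -45)*v = ((1/5)*29 + (1/5)*(-45))*(-1/13) = (29/5 - 9)*(-1/13) = -16/5*(-1/13) = 16/65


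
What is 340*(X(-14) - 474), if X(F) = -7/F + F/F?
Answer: -160650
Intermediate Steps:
X(F) = 1 - 7/F (X(F) = -7/F + 1 = 1 - 7/F)
340*(X(-14) - 474) = 340*((-7 - 14)/(-14) - 474) = 340*(-1/14*(-21) - 474) = 340*(3/2 - 474) = 340*(-945/2) = -160650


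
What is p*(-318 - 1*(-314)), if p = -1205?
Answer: 4820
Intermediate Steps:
p*(-318 - 1*(-314)) = -1205*(-318 - 1*(-314)) = -1205*(-318 + 314) = -1205*(-4) = 4820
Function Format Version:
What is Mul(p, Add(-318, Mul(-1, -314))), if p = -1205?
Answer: 4820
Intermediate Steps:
Mul(p, Add(-318, Mul(-1, -314))) = Mul(-1205, Add(-318, Mul(-1, -314))) = Mul(-1205, Add(-318, 314)) = Mul(-1205, -4) = 4820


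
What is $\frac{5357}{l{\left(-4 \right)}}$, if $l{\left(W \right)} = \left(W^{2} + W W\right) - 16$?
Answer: $\frac{5357}{16} \approx 334.81$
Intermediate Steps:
$l{\left(W \right)} = -16 + 2 W^{2}$ ($l{\left(W \right)} = \left(W^{2} + W^{2}\right) - 16 = 2 W^{2} - 16 = -16 + 2 W^{2}$)
$\frac{5357}{l{\left(-4 \right)}} = \frac{5357}{-16 + 2 \left(-4\right)^{2}} = \frac{5357}{-16 + 2 \cdot 16} = \frac{5357}{-16 + 32} = \frac{5357}{16}$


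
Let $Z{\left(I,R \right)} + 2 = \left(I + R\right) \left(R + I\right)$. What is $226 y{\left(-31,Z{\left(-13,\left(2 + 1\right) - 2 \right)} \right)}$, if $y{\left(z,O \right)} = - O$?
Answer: $-32092$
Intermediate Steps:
$Z{\left(I,R \right)} = -2 + \left(I + R\right)^{2}$ ($Z{\left(I,R \right)} = -2 + \left(I + R\right) \left(R + I\right) = -2 + \left(I + R\right) \left(I + R\right) = -2 + \left(I + R\right)^{2}$)
$226 y{\left(-31,Z{\left(-13,\left(2 + 1\right) - 2 \right)} \right)} = 226 \left(- (-2 + \left(-13 + \left(\left(2 + 1\right) - 2\right)\right)^{2})\right) = 226 \left(- (-2 + \left(-13 + \left(3 - 2\right)\right)^{2})\right) = 226 \left(- (-2 + \left(-13 + 1\right)^{2})\right) = 226 \left(- (-2 + \left(-12\right)^{2})\right) = 226 \left(- (-2 + 144)\right) = 226 \left(\left(-1\right) 142\right) = 226 \left(-142\right) = -32092$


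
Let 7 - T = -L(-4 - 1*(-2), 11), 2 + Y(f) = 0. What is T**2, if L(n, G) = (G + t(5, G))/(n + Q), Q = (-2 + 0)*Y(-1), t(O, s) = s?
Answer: 324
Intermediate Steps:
Y(f) = -2 (Y(f) = -2 + 0 = -2)
Q = 4 (Q = (-2 + 0)*(-2) = -2*(-2) = 4)
L(n, G) = 2*G/(4 + n) (L(n, G) = (G + G)/(n + 4) = (2*G)/(4 + n) = 2*G/(4 + n))
T = 18 (T = 7 - (-1)*2*11/(4 + (-4 - 1*(-2))) = 7 - (-1)*2*11/(4 + (-4 + 2)) = 7 - (-1)*2*11/(4 - 2) = 7 - (-1)*2*11/2 = 7 - (-1)*2*11*(1/2) = 7 - (-1)*11 = 7 - 1*(-11) = 7 + 11 = 18)
T**2 = 18**2 = 324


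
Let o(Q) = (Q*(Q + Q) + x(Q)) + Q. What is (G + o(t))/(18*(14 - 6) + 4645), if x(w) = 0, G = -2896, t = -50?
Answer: 2054/4789 ≈ 0.42890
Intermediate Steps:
o(Q) = Q + 2*Q² (o(Q) = (Q*(Q + Q) + 0) + Q = (Q*(2*Q) + 0) + Q = (2*Q² + 0) + Q = 2*Q² + Q = Q + 2*Q²)
(G + o(t))/(18*(14 - 6) + 4645) = (-2896 - 50*(1 + 2*(-50)))/(18*(14 - 6) + 4645) = (-2896 - 50*(1 - 100))/(18*8 + 4645) = (-2896 - 50*(-99))/(144 + 4645) = (-2896 + 4950)/4789 = 2054*(1/4789) = 2054/4789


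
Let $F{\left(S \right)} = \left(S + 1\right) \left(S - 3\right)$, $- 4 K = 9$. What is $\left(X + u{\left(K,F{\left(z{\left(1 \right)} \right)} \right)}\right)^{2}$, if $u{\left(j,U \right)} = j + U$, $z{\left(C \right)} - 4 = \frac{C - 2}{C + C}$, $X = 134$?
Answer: $17956$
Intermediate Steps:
$K = - \frac{9}{4}$ ($K = \left(- \frac{1}{4}\right) 9 = - \frac{9}{4} \approx -2.25$)
$z{\left(C \right)} = 4 + \frac{-2 + C}{2 C}$ ($z{\left(C \right)} = 4 + \frac{C - 2}{C + C} = 4 + \frac{-2 + C}{2 C}$)
$F{\left(S \right)} = \left(1 + S\right) \left(-3 + S\right)$
$u{\left(j,U \right)} = U + j$
$\left(X + u{\left(K,F{\left(z{\left(1 \right)} \right)} \right)}\right)^{2} = \left(134 - \left(\frac{21}{4} - \left(\frac{9}{2} - 1^{-1}\right)^{2} + 2 \left(\frac{9}{2} - 1^{-1}\right)\right)\right)^{2} = \left(134 - \left(\frac{21}{4} - \left(\frac{9}{2} - 1\right)^{2} + 2 \left(\frac{9}{2} - 1\right)\right)\right)^{2} = \left(134 - 0\right)^{2} = \left(134 + \left(\frac{9}{4} - \frac{9}{4}\right)\right)^{2} = \left(134 + 0\right)^{2} = 134^{2} = 17956$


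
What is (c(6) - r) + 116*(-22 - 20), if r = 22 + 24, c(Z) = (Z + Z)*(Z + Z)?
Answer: -4774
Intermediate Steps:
c(Z) = 4*Z**2 (c(Z) = (2*Z)*(2*Z) = 4*Z**2)
r = 46
(c(6) - r) + 116*(-22 - 20) = (4*6**2 - 1*46) + 116*(-22 - 20) = (4*36 - 46) + 116*(-42) = (144 - 46) - 4872 = 98 - 4872 = -4774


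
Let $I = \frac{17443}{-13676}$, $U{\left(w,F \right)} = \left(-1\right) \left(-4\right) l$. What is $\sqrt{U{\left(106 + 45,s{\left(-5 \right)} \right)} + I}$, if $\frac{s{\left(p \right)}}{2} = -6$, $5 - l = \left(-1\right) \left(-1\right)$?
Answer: $\frac{\sqrt{688494287}}{6838} \approx 3.8373$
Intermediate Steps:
$l = 4$ ($l = 5 - \left(-1\right) \left(-1\right) = 5 - 1 = 4$)
$s{\left(p \right)} = -12$ ($s{\left(p \right)} = 2 \left(-6\right) = -12$)
$U{\left(w,F \right)} = 16$ ($U{\left(w,F \right)} = \left(-1\right) \left(-4\right) 4 = 4 \cdot 4 = 16$)
$I = - \frac{17443}{13676}$ ($I = 17443 \left(- \frac{1}{13676}\right) = - \frac{17443}{13676} \approx -1.2754$)
$\sqrt{U{\left(106 + 45,s{\left(-5 \right)} \right)} + I} = \sqrt{16 - \frac{17443}{13676}} = \sqrt{\frac{201373}{13676}} = \frac{\sqrt{688494287}}{6838}$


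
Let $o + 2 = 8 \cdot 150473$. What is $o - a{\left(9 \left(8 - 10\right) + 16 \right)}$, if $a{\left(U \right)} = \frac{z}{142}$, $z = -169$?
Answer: $\frac{170937213}{142} \approx 1.2038 \cdot 10^{6}$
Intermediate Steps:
$o = 1203782$ ($o = -2 + 8 \cdot 150473 = -2 + 1203784 = 1203782$)
$a{\left(U \right)} = - \frac{169}{142}$
$o - a{\left(9 \left(8 - 10\right) + 16 \right)} = 1203782 - - \frac{169}{142} = 1203782 + \frac{169}{142} = \frac{170937213}{142}$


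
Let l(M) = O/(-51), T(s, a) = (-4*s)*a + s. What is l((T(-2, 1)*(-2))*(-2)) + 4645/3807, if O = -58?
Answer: 152567/64719 ≈ 2.3574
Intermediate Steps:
T(s, a) = s - 4*a*s (T(s, a) = -4*a*s + s = s - 4*a*s)
l(M) = 58/51 (l(M) = -58/(-51) = -58*(-1/51) = 58/51)
l((T(-2, 1)*(-2))*(-2)) + 4645/3807 = 58/51 + 4645/3807 = 152567/64719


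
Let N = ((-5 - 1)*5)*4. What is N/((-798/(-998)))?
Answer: -19960/133 ≈ -150.08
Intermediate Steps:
N = -120 (N = -6*5*4 = -30*4 = -120)
N/((-798/(-998))) = -120/((-798/(-998))) = -120/((-798*(-1/998))) = -120/399/499 = -120*499/399 = -19960/133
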